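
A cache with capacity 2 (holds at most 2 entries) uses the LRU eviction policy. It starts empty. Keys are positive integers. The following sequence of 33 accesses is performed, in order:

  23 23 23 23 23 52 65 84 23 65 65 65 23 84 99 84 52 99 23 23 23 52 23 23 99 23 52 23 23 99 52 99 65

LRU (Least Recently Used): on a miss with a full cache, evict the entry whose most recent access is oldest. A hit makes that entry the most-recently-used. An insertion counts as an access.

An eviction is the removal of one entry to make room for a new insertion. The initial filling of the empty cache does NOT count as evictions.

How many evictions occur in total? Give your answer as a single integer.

Answer: 15

Derivation:
LRU simulation (capacity=2):
  1. access 23: MISS. Cache (LRU->MRU): [23]
  2. access 23: HIT. Cache (LRU->MRU): [23]
  3. access 23: HIT. Cache (LRU->MRU): [23]
  4. access 23: HIT. Cache (LRU->MRU): [23]
  5. access 23: HIT. Cache (LRU->MRU): [23]
  6. access 52: MISS. Cache (LRU->MRU): [23 52]
  7. access 65: MISS, evict 23. Cache (LRU->MRU): [52 65]
  8. access 84: MISS, evict 52. Cache (LRU->MRU): [65 84]
  9. access 23: MISS, evict 65. Cache (LRU->MRU): [84 23]
  10. access 65: MISS, evict 84. Cache (LRU->MRU): [23 65]
  11. access 65: HIT. Cache (LRU->MRU): [23 65]
  12. access 65: HIT. Cache (LRU->MRU): [23 65]
  13. access 23: HIT. Cache (LRU->MRU): [65 23]
  14. access 84: MISS, evict 65. Cache (LRU->MRU): [23 84]
  15. access 99: MISS, evict 23. Cache (LRU->MRU): [84 99]
  16. access 84: HIT. Cache (LRU->MRU): [99 84]
  17. access 52: MISS, evict 99. Cache (LRU->MRU): [84 52]
  18. access 99: MISS, evict 84. Cache (LRU->MRU): [52 99]
  19. access 23: MISS, evict 52. Cache (LRU->MRU): [99 23]
  20. access 23: HIT. Cache (LRU->MRU): [99 23]
  21. access 23: HIT. Cache (LRU->MRU): [99 23]
  22. access 52: MISS, evict 99. Cache (LRU->MRU): [23 52]
  23. access 23: HIT. Cache (LRU->MRU): [52 23]
  24. access 23: HIT. Cache (LRU->MRU): [52 23]
  25. access 99: MISS, evict 52. Cache (LRU->MRU): [23 99]
  26. access 23: HIT. Cache (LRU->MRU): [99 23]
  27. access 52: MISS, evict 99. Cache (LRU->MRU): [23 52]
  28. access 23: HIT. Cache (LRU->MRU): [52 23]
  29. access 23: HIT. Cache (LRU->MRU): [52 23]
  30. access 99: MISS, evict 52. Cache (LRU->MRU): [23 99]
  31. access 52: MISS, evict 23. Cache (LRU->MRU): [99 52]
  32. access 99: HIT. Cache (LRU->MRU): [52 99]
  33. access 65: MISS, evict 52. Cache (LRU->MRU): [99 65]
Total: 16 hits, 17 misses, 15 evictions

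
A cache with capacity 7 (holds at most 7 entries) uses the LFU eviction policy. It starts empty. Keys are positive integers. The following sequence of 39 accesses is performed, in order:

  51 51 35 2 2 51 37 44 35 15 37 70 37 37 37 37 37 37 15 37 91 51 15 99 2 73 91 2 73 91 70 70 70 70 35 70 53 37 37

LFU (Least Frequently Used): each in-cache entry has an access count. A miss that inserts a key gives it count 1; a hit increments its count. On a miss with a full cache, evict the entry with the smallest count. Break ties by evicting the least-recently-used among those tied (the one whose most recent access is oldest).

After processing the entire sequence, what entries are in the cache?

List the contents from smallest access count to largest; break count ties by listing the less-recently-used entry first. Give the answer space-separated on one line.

Answer: 53 91 15 51 2 70 37

Derivation:
LFU simulation (capacity=7):
  1. access 51: MISS. Cache: [51(c=1)]
  2. access 51: HIT, count now 2. Cache: [51(c=2)]
  3. access 35: MISS. Cache: [35(c=1) 51(c=2)]
  4. access 2: MISS. Cache: [35(c=1) 2(c=1) 51(c=2)]
  5. access 2: HIT, count now 2. Cache: [35(c=1) 51(c=2) 2(c=2)]
  6. access 51: HIT, count now 3. Cache: [35(c=1) 2(c=2) 51(c=3)]
  7. access 37: MISS. Cache: [35(c=1) 37(c=1) 2(c=2) 51(c=3)]
  8. access 44: MISS. Cache: [35(c=1) 37(c=1) 44(c=1) 2(c=2) 51(c=3)]
  9. access 35: HIT, count now 2. Cache: [37(c=1) 44(c=1) 2(c=2) 35(c=2) 51(c=3)]
  10. access 15: MISS. Cache: [37(c=1) 44(c=1) 15(c=1) 2(c=2) 35(c=2) 51(c=3)]
  11. access 37: HIT, count now 2. Cache: [44(c=1) 15(c=1) 2(c=2) 35(c=2) 37(c=2) 51(c=3)]
  12. access 70: MISS. Cache: [44(c=1) 15(c=1) 70(c=1) 2(c=2) 35(c=2) 37(c=2) 51(c=3)]
  13. access 37: HIT, count now 3. Cache: [44(c=1) 15(c=1) 70(c=1) 2(c=2) 35(c=2) 51(c=3) 37(c=3)]
  14. access 37: HIT, count now 4. Cache: [44(c=1) 15(c=1) 70(c=1) 2(c=2) 35(c=2) 51(c=3) 37(c=4)]
  15. access 37: HIT, count now 5. Cache: [44(c=1) 15(c=1) 70(c=1) 2(c=2) 35(c=2) 51(c=3) 37(c=5)]
  16. access 37: HIT, count now 6. Cache: [44(c=1) 15(c=1) 70(c=1) 2(c=2) 35(c=2) 51(c=3) 37(c=6)]
  17. access 37: HIT, count now 7. Cache: [44(c=1) 15(c=1) 70(c=1) 2(c=2) 35(c=2) 51(c=3) 37(c=7)]
  18. access 37: HIT, count now 8. Cache: [44(c=1) 15(c=1) 70(c=1) 2(c=2) 35(c=2) 51(c=3) 37(c=8)]
  19. access 15: HIT, count now 2. Cache: [44(c=1) 70(c=1) 2(c=2) 35(c=2) 15(c=2) 51(c=3) 37(c=8)]
  20. access 37: HIT, count now 9. Cache: [44(c=1) 70(c=1) 2(c=2) 35(c=2) 15(c=2) 51(c=3) 37(c=9)]
  21. access 91: MISS, evict 44(c=1). Cache: [70(c=1) 91(c=1) 2(c=2) 35(c=2) 15(c=2) 51(c=3) 37(c=9)]
  22. access 51: HIT, count now 4. Cache: [70(c=1) 91(c=1) 2(c=2) 35(c=2) 15(c=2) 51(c=4) 37(c=9)]
  23. access 15: HIT, count now 3. Cache: [70(c=1) 91(c=1) 2(c=2) 35(c=2) 15(c=3) 51(c=4) 37(c=9)]
  24. access 99: MISS, evict 70(c=1). Cache: [91(c=1) 99(c=1) 2(c=2) 35(c=2) 15(c=3) 51(c=4) 37(c=9)]
  25. access 2: HIT, count now 3. Cache: [91(c=1) 99(c=1) 35(c=2) 15(c=3) 2(c=3) 51(c=4) 37(c=9)]
  26. access 73: MISS, evict 91(c=1). Cache: [99(c=1) 73(c=1) 35(c=2) 15(c=3) 2(c=3) 51(c=4) 37(c=9)]
  27. access 91: MISS, evict 99(c=1). Cache: [73(c=1) 91(c=1) 35(c=2) 15(c=3) 2(c=3) 51(c=4) 37(c=9)]
  28. access 2: HIT, count now 4. Cache: [73(c=1) 91(c=1) 35(c=2) 15(c=3) 51(c=4) 2(c=4) 37(c=9)]
  29. access 73: HIT, count now 2. Cache: [91(c=1) 35(c=2) 73(c=2) 15(c=3) 51(c=4) 2(c=4) 37(c=9)]
  30. access 91: HIT, count now 2. Cache: [35(c=2) 73(c=2) 91(c=2) 15(c=3) 51(c=4) 2(c=4) 37(c=9)]
  31. access 70: MISS, evict 35(c=2). Cache: [70(c=1) 73(c=2) 91(c=2) 15(c=3) 51(c=4) 2(c=4) 37(c=9)]
  32. access 70: HIT, count now 2. Cache: [73(c=2) 91(c=2) 70(c=2) 15(c=3) 51(c=4) 2(c=4) 37(c=9)]
  33. access 70: HIT, count now 3. Cache: [73(c=2) 91(c=2) 15(c=3) 70(c=3) 51(c=4) 2(c=4) 37(c=9)]
  34. access 70: HIT, count now 4. Cache: [73(c=2) 91(c=2) 15(c=3) 51(c=4) 2(c=4) 70(c=4) 37(c=9)]
  35. access 35: MISS, evict 73(c=2). Cache: [35(c=1) 91(c=2) 15(c=3) 51(c=4) 2(c=4) 70(c=4) 37(c=9)]
  36. access 70: HIT, count now 5. Cache: [35(c=1) 91(c=2) 15(c=3) 51(c=4) 2(c=4) 70(c=5) 37(c=9)]
  37. access 53: MISS, evict 35(c=1). Cache: [53(c=1) 91(c=2) 15(c=3) 51(c=4) 2(c=4) 70(c=5) 37(c=9)]
  38. access 37: HIT, count now 10. Cache: [53(c=1) 91(c=2) 15(c=3) 51(c=4) 2(c=4) 70(c=5) 37(c=10)]
  39. access 37: HIT, count now 11. Cache: [53(c=1) 91(c=2) 15(c=3) 51(c=4) 2(c=4) 70(c=5) 37(c=11)]
Total: 25 hits, 14 misses, 7 evictions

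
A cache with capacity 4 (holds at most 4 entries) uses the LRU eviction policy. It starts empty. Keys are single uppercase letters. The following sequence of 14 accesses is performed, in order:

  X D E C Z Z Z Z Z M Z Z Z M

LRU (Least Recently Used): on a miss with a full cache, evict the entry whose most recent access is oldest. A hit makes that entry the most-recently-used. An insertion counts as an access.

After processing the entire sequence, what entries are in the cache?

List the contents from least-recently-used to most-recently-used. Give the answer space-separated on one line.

Answer: E C Z M

Derivation:
LRU simulation (capacity=4):
  1. access X: MISS. Cache (LRU->MRU): [X]
  2. access D: MISS. Cache (LRU->MRU): [X D]
  3. access E: MISS. Cache (LRU->MRU): [X D E]
  4. access C: MISS. Cache (LRU->MRU): [X D E C]
  5. access Z: MISS, evict X. Cache (LRU->MRU): [D E C Z]
  6. access Z: HIT. Cache (LRU->MRU): [D E C Z]
  7. access Z: HIT. Cache (LRU->MRU): [D E C Z]
  8. access Z: HIT. Cache (LRU->MRU): [D E C Z]
  9. access Z: HIT. Cache (LRU->MRU): [D E C Z]
  10. access M: MISS, evict D. Cache (LRU->MRU): [E C Z M]
  11. access Z: HIT. Cache (LRU->MRU): [E C M Z]
  12. access Z: HIT. Cache (LRU->MRU): [E C M Z]
  13. access Z: HIT. Cache (LRU->MRU): [E C M Z]
  14. access M: HIT. Cache (LRU->MRU): [E C Z M]
Total: 8 hits, 6 misses, 2 evictions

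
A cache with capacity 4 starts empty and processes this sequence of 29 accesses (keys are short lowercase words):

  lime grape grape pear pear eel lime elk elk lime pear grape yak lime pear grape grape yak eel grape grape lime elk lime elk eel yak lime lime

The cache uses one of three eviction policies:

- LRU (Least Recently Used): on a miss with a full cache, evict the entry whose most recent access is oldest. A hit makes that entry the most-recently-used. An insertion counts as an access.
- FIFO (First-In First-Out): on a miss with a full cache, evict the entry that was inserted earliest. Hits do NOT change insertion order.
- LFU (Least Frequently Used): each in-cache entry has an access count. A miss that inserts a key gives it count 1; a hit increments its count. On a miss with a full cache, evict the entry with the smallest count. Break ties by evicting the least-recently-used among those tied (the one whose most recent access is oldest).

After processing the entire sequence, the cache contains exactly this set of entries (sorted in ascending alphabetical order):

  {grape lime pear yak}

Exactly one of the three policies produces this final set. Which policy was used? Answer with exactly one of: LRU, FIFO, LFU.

Simulating under each policy and comparing final sets:
  LRU: final set = {eel elk lime yak} -> differs
  FIFO: final set = {eel elk lime yak} -> differs
  LFU: final set = {grape lime pear yak} -> MATCHES target
Only LFU produces the target set.

Answer: LFU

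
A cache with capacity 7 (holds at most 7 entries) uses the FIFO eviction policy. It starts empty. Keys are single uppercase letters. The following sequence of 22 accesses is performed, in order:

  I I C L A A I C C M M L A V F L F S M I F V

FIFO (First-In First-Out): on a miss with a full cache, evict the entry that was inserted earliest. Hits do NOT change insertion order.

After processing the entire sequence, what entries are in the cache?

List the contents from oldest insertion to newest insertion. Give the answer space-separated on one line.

Answer: L A M V F S I

Derivation:
FIFO simulation (capacity=7):
  1. access I: MISS. Cache (old->new): [I]
  2. access I: HIT. Cache (old->new): [I]
  3. access C: MISS. Cache (old->new): [I C]
  4. access L: MISS. Cache (old->new): [I C L]
  5. access A: MISS. Cache (old->new): [I C L A]
  6. access A: HIT. Cache (old->new): [I C L A]
  7. access I: HIT. Cache (old->new): [I C L A]
  8. access C: HIT. Cache (old->new): [I C L A]
  9. access C: HIT. Cache (old->new): [I C L A]
  10. access M: MISS. Cache (old->new): [I C L A M]
  11. access M: HIT. Cache (old->new): [I C L A M]
  12. access L: HIT. Cache (old->new): [I C L A M]
  13. access A: HIT. Cache (old->new): [I C L A M]
  14. access V: MISS. Cache (old->new): [I C L A M V]
  15. access F: MISS. Cache (old->new): [I C L A M V F]
  16. access L: HIT. Cache (old->new): [I C L A M V F]
  17. access F: HIT. Cache (old->new): [I C L A M V F]
  18. access S: MISS, evict I. Cache (old->new): [C L A M V F S]
  19. access M: HIT. Cache (old->new): [C L A M V F S]
  20. access I: MISS, evict C. Cache (old->new): [L A M V F S I]
  21. access F: HIT. Cache (old->new): [L A M V F S I]
  22. access V: HIT. Cache (old->new): [L A M V F S I]
Total: 13 hits, 9 misses, 2 evictions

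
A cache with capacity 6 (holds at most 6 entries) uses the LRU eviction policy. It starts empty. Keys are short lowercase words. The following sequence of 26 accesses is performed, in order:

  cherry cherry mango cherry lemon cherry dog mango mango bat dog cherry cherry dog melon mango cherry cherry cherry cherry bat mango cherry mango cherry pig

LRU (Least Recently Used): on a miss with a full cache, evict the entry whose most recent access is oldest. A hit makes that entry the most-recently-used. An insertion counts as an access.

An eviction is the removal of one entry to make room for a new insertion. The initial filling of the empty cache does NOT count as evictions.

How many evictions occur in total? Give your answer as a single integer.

LRU simulation (capacity=6):
  1. access cherry: MISS. Cache (LRU->MRU): [cherry]
  2. access cherry: HIT. Cache (LRU->MRU): [cherry]
  3. access mango: MISS. Cache (LRU->MRU): [cherry mango]
  4. access cherry: HIT. Cache (LRU->MRU): [mango cherry]
  5. access lemon: MISS. Cache (LRU->MRU): [mango cherry lemon]
  6. access cherry: HIT. Cache (LRU->MRU): [mango lemon cherry]
  7. access dog: MISS. Cache (LRU->MRU): [mango lemon cherry dog]
  8. access mango: HIT. Cache (LRU->MRU): [lemon cherry dog mango]
  9. access mango: HIT. Cache (LRU->MRU): [lemon cherry dog mango]
  10. access bat: MISS. Cache (LRU->MRU): [lemon cherry dog mango bat]
  11. access dog: HIT. Cache (LRU->MRU): [lemon cherry mango bat dog]
  12. access cherry: HIT. Cache (LRU->MRU): [lemon mango bat dog cherry]
  13. access cherry: HIT. Cache (LRU->MRU): [lemon mango bat dog cherry]
  14. access dog: HIT. Cache (LRU->MRU): [lemon mango bat cherry dog]
  15. access melon: MISS. Cache (LRU->MRU): [lemon mango bat cherry dog melon]
  16. access mango: HIT. Cache (LRU->MRU): [lemon bat cherry dog melon mango]
  17. access cherry: HIT. Cache (LRU->MRU): [lemon bat dog melon mango cherry]
  18. access cherry: HIT. Cache (LRU->MRU): [lemon bat dog melon mango cherry]
  19. access cherry: HIT. Cache (LRU->MRU): [lemon bat dog melon mango cherry]
  20. access cherry: HIT. Cache (LRU->MRU): [lemon bat dog melon mango cherry]
  21. access bat: HIT. Cache (LRU->MRU): [lemon dog melon mango cherry bat]
  22. access mango: HIT. Cache (LRU->MRU): [lemon dog melon cherry bat mango]
  23. access cherry: HIT. Cache (LRU->MRU): [lemon dog melon bat mango cherry]
  24. access mango: HIT. Cache (LRU->MRU): [lemon dog melon bat cherry mango]
  25. access cherry: HIT. Cache (LRU->MRU): [lemon dog melon bat mango cherry]
  26. access pig: MISS, evict lemon. Cache (LRU->MRU): [dog melon bat mango cherry pig]
Total: 19 hits, 7 misses, 1 evictions

Answer: 1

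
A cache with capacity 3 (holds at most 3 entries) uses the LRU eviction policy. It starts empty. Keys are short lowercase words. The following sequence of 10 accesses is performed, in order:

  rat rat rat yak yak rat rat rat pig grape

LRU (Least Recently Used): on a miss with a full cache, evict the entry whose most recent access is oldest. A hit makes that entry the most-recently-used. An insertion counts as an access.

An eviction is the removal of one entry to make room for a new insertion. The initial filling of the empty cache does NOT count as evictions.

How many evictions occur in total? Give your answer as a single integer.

Answer: 1

Derivation:
LRU simulation (capacity=3):
  1. access rat: MISS. Cache (LRU->MRU): [rat]
  2. access rat: HIT. Cache (LRU->MRU): [rat]
  3. access rat: HIT. Cache (LRU->MRU): [rat]
  4. access yak: MISS. Cache (LRU->MRU): [rat yak]
  5. access yak: HIT. Cache (LRU->MRU): [rat yak]
  6. access rat: HIT. Cache (LRU->MRU): [yak rat]
  7. access rat: HIT. Cache (LRU->MRU): [yak rat]
  8. access rat: HIT. Cache (LRU->MRU): [yak rat]
  9. access pig: MISS. Cache (LRU->MRU): [yak rat pig]
  10. access grape: MISS, evict yak. Cache (LRU->MRU): [rat pig grape]
Total: 6 hits, 4 misses, 1 evictions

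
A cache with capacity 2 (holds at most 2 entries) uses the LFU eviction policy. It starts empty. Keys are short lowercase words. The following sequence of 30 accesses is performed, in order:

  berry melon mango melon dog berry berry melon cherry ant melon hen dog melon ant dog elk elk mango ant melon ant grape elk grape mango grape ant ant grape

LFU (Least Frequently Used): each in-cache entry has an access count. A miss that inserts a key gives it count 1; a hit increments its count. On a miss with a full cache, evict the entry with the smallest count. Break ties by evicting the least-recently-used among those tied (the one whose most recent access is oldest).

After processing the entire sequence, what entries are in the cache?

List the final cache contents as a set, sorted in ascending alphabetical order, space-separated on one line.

Answer: grape melon

Derivation:
LFU simulation (capacity=2):
  1. access berry: MISS. Cache: [berry(c=1)]
  2. access melon: MISS. Cache: [berry(c=1) melon(c=1)]
  3. access mango: MISS, evict berry(c=1). Cache: [melon(c=1) mango(c=1)]
  4. access melon: HIT, count now 2. Cache: [mango(c=1) melon(c=2)]
  5. access dog: MISS, evict mango(c=1). Cache: [dog(c=1) melon(c=2)]
  6. access berry: MISS, evict dog(c=1). Cache: [berry(c=1) melon(c=2)]
  7. access berry: HIT, count now 2. Cache: [melon(c=2) berry(c=2)]
  8. access melon: HIT, count now 3. Cache: [berry(c=2) melon(c=3)]
  9. access cherry: MISS, evict berry(c=2). Cache: [cherry(c=1) melon(c=3)]
  10. access ant: MISS, evict cherry(c=1). Cache: [ant(c=1) melon(c=3)]
  11. access melon: HIT, count now 4. Cache: [ant(c=1) melon(c=4)]
  12. access hen: MISS, evict ant(c=1). Cache: [hen(c=1) melon(c=4)]
  13. access dog: MISS, evict hen(c=1). Cache: [dog(c=1) melon(c=4)]
  14. access melon: HIT, count now 5. Cache: [dog(c=1) melon(c=5)]
  15. access ant: MISS, evict dog(c=1). Cache: [ant(c=1) melon(c=5)]
  16. access dog: MISS, evict ant(c=1). Cache: [dog(c=1) melon(c=5)]
  17. access elk: MISS, evict dog(c=1). Cache: [elk(c=1) melon(c=5)]
  18. access elk: HIT, count now 2. Cache: [elk(c=2) melon(c=5)]
  19. access mango: MISS, evict elk(c=2). Cache: [mango(c=1) melon(c=5)]
  20. access ant: MISS, evict mango(c=1). Cache: [ant(c=1) melon(c=5)]
  21. access melon: HIT, count now 6. Cache: [ant(c=1) melon(c=6)]
  22. access ant: HIT, count now 2. Cache: [ant(c=2) melon(c=6)]
  23. access grape: MISS, evict ant(c=2). Cache: [grape(c=1) melon(c=6)]
  24. access elk: MISS, evict grape(c=1). Cache: [elk(c=1) melon(c=6)]
  25. access grape: MISS, evict elk(c=1). Cache: [grape(c=1) melon(c=6)]
  26. access mango: MISS, evict grape(c=1). Cache: [mango(c=1) melon(c=6)]
  27. access grape: MISS, evict mango(c=1). Cache: [grape(c=1) melon(c=6)]
  28. access ant: MISS, evict grape(c=1). Cache: [ant(c=1) melon(c=6)]
  29. access ant: HIT, count now 2. Cache: [ant(c=2) melon(c=6)]
  30. access grape: MISS, evict ant(c=2). Cache: [grape(c=1) melon(c=6)]
Total: 9 hits, 21 misses, 19 evictions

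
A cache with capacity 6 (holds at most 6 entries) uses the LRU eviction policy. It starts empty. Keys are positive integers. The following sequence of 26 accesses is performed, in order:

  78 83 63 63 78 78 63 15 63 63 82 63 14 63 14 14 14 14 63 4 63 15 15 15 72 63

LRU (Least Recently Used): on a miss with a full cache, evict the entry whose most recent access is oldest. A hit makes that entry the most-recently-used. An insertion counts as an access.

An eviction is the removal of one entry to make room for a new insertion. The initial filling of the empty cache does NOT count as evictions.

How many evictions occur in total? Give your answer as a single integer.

LRU simulation (capacity=6):
  1. access 78: MISS. Cache (LRU->MRU): [78]
  2. access 83: MISS. Cache (LRU->MRU): [78 83]
  3. access 63: MISS. Cache (LRU->MRU): [78 83 63]
  4. access 63: HIT. Cache (LRU->MRU): [78 83 63]
  5. access 78: HIT. Cache (LRU->MRU): [83 63 78]
  6. access 78: HIT. Cache (LRU->MRU): [83 63 78]
  7. access 63: HIT. Cache (LRU->MRU): [83 78 63]
  8. access 15: MISS. Cache (LRU->MRU): [83 78 63 15]
  9. access 63: HIT. Cache (LRU->MRU): [83 78 15 63]
  10. access 63: HIT. Cache (LRU->MRU): [83 78 15 63]
  11. access 82: MISS. Cache (LRU->MRU): [83 78 15 63 82]
  12. access 63: HIT. Cache (LRU->MRU): [83 78 15 82 63]
  13. access 14: MISS. Cache (LRU->MRU): [83 78 15 82 63 14]
  14. access 63: HIT. Cache (LRU->MRU): [83 78 15 82 14 63]
  15. access 14: HIT. Cache (LRU->MRU): [83 78 15 82 63 14]
  16. access 14: HIT. Cache (LRU->MRU): [83 78 15 82 63 14]
  17. access 14: HIT. Cache (LRU->MRU): [83 78 15 82 63 14]
  18. access 14: HIT. Cache (LRU->MRU): [83 78 15 82 63 14]
  19. access 63: HIT. Cache (LRU->MRU): [83 78 15 82 14 63]
  20. access 4: MISS, evict 83. Cache (LRU->MRU): [78 15 82 14 63 4]
  21. access 63: HIT. Cache (LRU->MRU): [78 15 82 14 4 63]
  22. access 15: HIT. Cache (LRU->MRU): [78 82 14 4 63 15]
  23. access 15: HIT. Cache (LRU->MRU): [78 82 14 4 63 15]
  24. access 15: HIT. Cache (LRU->MRU): [78 82 14 4 63 15]
  25. access 72: MISS, evict 78. Cache (LRU->MRU): [82 14 4 63 15 72]
  26. access 63: HIT. Cache (LRU->MRU): [82 14 4 15 72 63]
Total: 18 hits, 8 misses, 2 evictions

Answer: 2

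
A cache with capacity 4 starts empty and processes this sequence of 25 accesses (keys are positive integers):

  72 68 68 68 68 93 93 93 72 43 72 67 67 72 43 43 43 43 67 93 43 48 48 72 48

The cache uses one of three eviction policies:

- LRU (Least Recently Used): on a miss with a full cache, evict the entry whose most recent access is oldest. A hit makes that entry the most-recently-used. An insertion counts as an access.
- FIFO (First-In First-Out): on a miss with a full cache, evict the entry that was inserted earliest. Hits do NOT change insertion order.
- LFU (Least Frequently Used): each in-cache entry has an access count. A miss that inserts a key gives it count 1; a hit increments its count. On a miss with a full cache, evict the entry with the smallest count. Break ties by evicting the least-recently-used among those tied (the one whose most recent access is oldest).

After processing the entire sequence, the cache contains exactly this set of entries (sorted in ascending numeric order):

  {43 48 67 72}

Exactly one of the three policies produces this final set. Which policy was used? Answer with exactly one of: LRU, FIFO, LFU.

Answer: FIFO

Derivation:
Simulating under each policy and comparing final sets:
  LRU: final set = {43 48 72 93} -> differs
  FIFO: final set = {43 48 67 72} -> MATCHES target
  LFU: final set = {43 48 68 72} -> differs
Only FIFO produces the target set.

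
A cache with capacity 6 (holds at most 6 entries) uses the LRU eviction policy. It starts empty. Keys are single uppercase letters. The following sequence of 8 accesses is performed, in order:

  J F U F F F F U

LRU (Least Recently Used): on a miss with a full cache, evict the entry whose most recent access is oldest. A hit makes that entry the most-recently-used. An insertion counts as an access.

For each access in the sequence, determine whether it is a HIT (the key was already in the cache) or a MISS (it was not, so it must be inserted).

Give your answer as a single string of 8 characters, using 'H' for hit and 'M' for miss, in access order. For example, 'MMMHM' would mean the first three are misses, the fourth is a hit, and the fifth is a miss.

Answer: MMMHHHHH

Derivation:
LRU simulation (capacity=6):
  1. access J: MISS. Cache (LRU->MRU): [J]
  2. access F: MISS. Cache (LRU->MRU): [J F]
  3. access U: MISS. Cache (LRU->MRU): [J F U]
  4. access F: HIT. Cache (LRU->MRU): [J U F]
  5. access F: HIT. Cache (LRU->MRU): [J U F]
  6. access F: HIT. Cache (LRU->MRU): [J U F]
  7. access F: HIT. Cache (LRU->MRU): [J U F]
  8. access U: HIT. Cache (LRU->MRU): [J F U]
Total: 5 hits, 3 misses, 0 evictions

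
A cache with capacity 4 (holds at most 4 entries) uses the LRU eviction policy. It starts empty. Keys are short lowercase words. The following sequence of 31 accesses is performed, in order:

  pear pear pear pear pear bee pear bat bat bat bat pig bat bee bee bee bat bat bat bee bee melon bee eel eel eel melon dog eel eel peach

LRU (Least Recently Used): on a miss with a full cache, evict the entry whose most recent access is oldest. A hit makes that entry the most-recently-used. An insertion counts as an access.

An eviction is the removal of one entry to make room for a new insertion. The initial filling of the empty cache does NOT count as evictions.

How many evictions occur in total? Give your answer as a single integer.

Answer: 4

Derivation:
LRU simulation (capacity=4):
  1. access pear: MISS. Cache (LRU->MRU): [pear]
  2. access pear: HIT. Cache (LRU->MRU): [pear]
  3. access pear: HIT. Cache (LRU->MRU): [pear]
  4. access pear: HIT. Cache (LRU->MRU): [pear]
  5. access pear: HIT. Cache (LRU->MRU): [pear]
  6. access bee: MISS. Cache (LRU->MRU): [pear bee]
  7. access pear: HIT. Cache (LRU->MRU): [bee pear]
  8. access bat: MISS. Cache (LRU->MRU): [bee pear bat]
  9. access bat: HIT. Cache (LRU->MRU): [bee pear bat]
  10. access bat: HIT. Cache (LRU->MRU): [bee pear bat]
  11. access bat: HIT. Cache (LRU->MRU): [bee pear bat]
  12. access pig: MISS. Cache (LRU->MRU): [bee pear bat pig]
  13. access bat: HIT. Cache (LRU->MRU): [bee pear pig bat]
  14. access bee: HIT. Cache (LRU->MRU): [pear pig bat bee]
  15. access bee: HIT. Cache (LRU->MRU): [pear pig bat bee]
  16. access bee: HIT. Cache (LRU->MRU): [pear pig bat bee]
  17. access bat: HIT. Cache (LRU->MRU): [pear pig bee bat]
  18. access bat: HIT. Cache (LRU->MRU): [pear pig bee bat]
  19. access bat: HIT. Cache (LRU->MRU): [pear pig bee bat]
  20. access bee: HIT. Cache (LRU->MRU): [pear pig bat bee]
  21. access bee: HIT. Cache (LRU->MRU): [pear pig bat bee]
  22. access melon: MISS, evict pear. Cache (LRU->MRU): [pig bat bee melon]
  23. access bee: HIT. Cache (LRU->MRU): [pig bat melon bee]
  24. access eel: MISS, evict pig. Cache (LRU->MRU): [bat melon bee eel]
  25. access eel: HIT. Cache (LRU->MRU): [bat melon bee eel]
  26. access eel: HIT. Cache (LRU->MRU): [bat melon bee eel]
  27. access melon: HIT. Cache (LRU->MRU): [bat bee eel melon]
  28. access dog: MISS, evict bat. Cache (LRU->MRU): [bee eel melon dog]
  29. access eel: HIT. Cache (LRU->MRU): [bee melon dog eel]
  30. access eel: HIT. Cache (LRU->MRU): [bee melon dog eel]
  31. access peach: MISS, evict bee. Cache (LRU->MRU): [melon dog eel peach]
Total: 23 hits, 8 misses, 4 evictions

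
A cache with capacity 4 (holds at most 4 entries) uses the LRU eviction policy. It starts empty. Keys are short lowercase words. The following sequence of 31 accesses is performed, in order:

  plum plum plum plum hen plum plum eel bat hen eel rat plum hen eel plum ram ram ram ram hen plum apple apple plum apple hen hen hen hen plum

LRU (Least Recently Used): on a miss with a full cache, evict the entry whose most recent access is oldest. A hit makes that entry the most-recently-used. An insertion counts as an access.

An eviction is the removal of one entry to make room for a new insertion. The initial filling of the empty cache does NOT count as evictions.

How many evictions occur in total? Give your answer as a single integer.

Answer: 4

Derivation:
LRU simulation (capacity=4):
  1. access plum: MISS. Cache (LRU->MRU): [plum]
  2. access plum: HIT. Cache (LRU->MRU): [plum]
  3. access plum: HIT. Cache (LRU->MRU): [plum]
  4. access plum: HIT. Cache (LRU->MRU): [plum]
  5. access hen: MISS. Cache (LRU->MRU): [plum hen]
  6. access plum: HIT. Cache (LRU->MRU): [hen plum]
  7. access plum: HIT. Cache (LRU->MRU): [hen plum]
  8. access eel: MISS. Cache (LRU->MRU): [hen plum eel]
  9. access bat: MISS. Cache (LRU->MRU): [hen plum eel bat]
  10. access hen: HIT. Cache (LRU->MRU): [plum eel bat hen]
  11. access eel: HIT. Cache (LRU->MRU): [plum bat hen eel]
  12. access rat: MISS, evict plum. Cache (LRU->MRU): [bat hen eel rat]
  13. access plum: MISS, evict bat. Cache (LRU->MRU): [hen eel rat plum]
  14. access hen: HIT. Cache (LRU->MRU): [eel rat plum hen]
  15. access eel: HIT. Cache (LRU->MRU): [rat plum hen eel]
  16. access plum: HIT. Cache (LRU->MRU): [rat hen eel plum]
  17. access ram: MISS, evict rat. Cache (LRU->MRU): [hen eel plum ram]
  18. access ram: HIT. Cache (LRU->MRU): [hen eel plum ram]
  19. access ram: HIT. Cache (LRU->MRU): [hen eel plum ram]
  20. access ram: HIT. Cache (LRU->MRU): [hen eel plum ram]
  21. access hen: HIT. Cache (LRU->MRU): [eel plum ram hen]
  22. access plum: HIT. Cache (LRU->MRU): [eel ram hen plum]
  23. access apple: MISS, evict eel. Cache (LRU->MRU): [ram hen plum apple]
  24. access apple: HIT. Cache (LRU->MRU): [ram hen plum apple]
  25. access plum: HIT. Cache (LRU->MRU): [ram hen apple plum]
  26. access apple: HIT. Cache (LRU->MRU): [ram hen plum apple]
  27. access hen: HIT. Cache (LRU->MRU): [ram plum apple hen]
  28. access hen: HIT. Cache (LRU->MRU): [ram plum apple hen]
  29. access hen: HIT. Cache (LRU->MRU): [ram plum apple hen]
  30. access hen: HIT. Cache (LRU->MRU): [ram plum apple hen]
  31. access plum: HIT. Cache (LRU->MRU): [ram apple hen plum]
Total: 23 hits, 8 misses, 4 evictions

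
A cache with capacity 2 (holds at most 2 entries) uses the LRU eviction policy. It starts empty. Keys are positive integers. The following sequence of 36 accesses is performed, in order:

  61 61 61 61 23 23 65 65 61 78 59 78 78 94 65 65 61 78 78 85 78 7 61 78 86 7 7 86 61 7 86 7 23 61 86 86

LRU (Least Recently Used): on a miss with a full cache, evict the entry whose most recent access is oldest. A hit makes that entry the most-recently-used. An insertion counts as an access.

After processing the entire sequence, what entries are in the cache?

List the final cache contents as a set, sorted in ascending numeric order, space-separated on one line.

LRU simulation (capacity=2):
  1. access 61: MISS. Cache (LRU->MRU): [61]
  2. access 61: HIT. Cache (LRU->MRU): [61]
  3. access 61: HIT. Cache (LRU->MRU): [61]
  4. access 61: HIT. Cache (LRU->MRU): [61]
  5. access 23: MISS. Cache (LRU->MRU): [61 23]
  6. access 23: HIT. Cache (LRU->MRU): [61 23]
  7. access 65: MISS, evict 61. Cache (LRU->MRU): [23 65]
  8. access 65: HIT. Cache (LRU->MRU): [23 65]
  9. access 61: MISS, evict 23. Cache (LRU->MRU): [65 61]
  10. access 78: MISS, evict 65. Cache (LRU->MRU): [61 78]
  11. access 59: MISS, evict 61. Cache (LRU->MRU): [78 59]
  12. access 78: HIT. Cache (LRU->MRU): [59 78]
  13. access 78: HIT. Cache (LRU->MRU): [59 78]
  14. access 94: MISS, evict 59. Cache (LRU->MRU): [78 94]
  15. access 65: MISS, evict 78. Cache (LRU->MRU): [94 65]
  16. access 65: HIT. Cache (LRU->MRU): [94 65]
  17. access 61: MISS, evict 94. Cache (LRU->MRU): [65 61]
  18. access 78: MISS, evict 65. Cache (LRU->MRU): [61 78]
  19. access 78: HIT. Cache (LRU->MRU): [61 78]
  20. access 85: MISS, evict 61. Cache (LRU->MRU): [78 85]
  21. access 78: HIT. Cache (LRU->MRU): [85 78]
  22. access 7: MISS, evict 85. Cache (LRU->MRU): [78 7]
  23. access 61: MISS, evict 78. Cache (LRU->MRU): [7 61]
  24. access 78: MISS, evict 7. Cache (LRU->MRU): [61 78]
  25. access 86: MISS, evict 61. Cache (LRU->MRU): [78 86]
  26. access 7: MISS, evict 78. Cache (LRU->MRU): [86 7]
  27. access 7: HIT. Cache (LRU->MRU): [86 7]
  28. access 86: HIT. Cache (LRU->MRU): [7 86]
  29. access 61: MISS, evict 7. Cache (LRU->MRU): [86 61]
  30. access 7: MISS, evict 86. Cache (LRU->MRU): [61 7]
  31. access 86: MISS, evict 61. Cache (LRU->MRU): [7 86]
  32. access 7: HIT. Cache (LRU->MRU): [86 7]
  33. access 23: MISS, evict 86. Cache (LRU->MRU): [7 23]
  34. access 61: MISS, evict 7. Cache (LRU->MRU): [23 61]
  35. access 86: MISS, evict 23. Cache (LRU->MRU): [61 86]
  36. access 86: HIT. Cache (LRU->MRU): [61 86]
Total: 14 hits, 22 misses, 20 evictions

Answer: 61 86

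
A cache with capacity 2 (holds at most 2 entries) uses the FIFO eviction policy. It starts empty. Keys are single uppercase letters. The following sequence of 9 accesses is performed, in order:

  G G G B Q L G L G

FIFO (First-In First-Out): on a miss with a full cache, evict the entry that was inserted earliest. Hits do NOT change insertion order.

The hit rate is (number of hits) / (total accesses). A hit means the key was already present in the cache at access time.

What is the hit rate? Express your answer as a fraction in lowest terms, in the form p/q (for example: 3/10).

FIFO simulation (capacity=2):
  1. access G: MISS. Cache (old->new): [G]
  2. access G: HIT. Cache (old->new): [G]
  3. access G: HIT. Cache (old->new): [G]
  4. access B: MISS. Cache (old->new): [G B]
  5. access Q: MISS, evict G. Cache (old->new): [B Q]
  6. access L: MISS, evict B. Cache (old->new): [Q L]
  7. access G: MISS, evict Q. Cache (old->new): [L G]
  8. access L: HIT. Cache (old->new): [L G]
  9. access G: HIT. Cache (old->new): [L G]
Total: 4 hits, 5 misses, 3 evictions

Hit rate = 4/9

Answer: 4/9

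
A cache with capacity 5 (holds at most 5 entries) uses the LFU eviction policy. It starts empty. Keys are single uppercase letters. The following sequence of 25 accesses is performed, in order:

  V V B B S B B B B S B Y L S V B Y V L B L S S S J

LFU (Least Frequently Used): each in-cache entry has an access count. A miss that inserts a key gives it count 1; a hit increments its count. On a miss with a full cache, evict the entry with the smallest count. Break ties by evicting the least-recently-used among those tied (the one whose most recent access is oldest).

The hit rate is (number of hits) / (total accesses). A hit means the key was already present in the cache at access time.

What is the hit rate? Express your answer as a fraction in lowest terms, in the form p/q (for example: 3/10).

Answer: 19/25

Derivation:
LFU simulation (capacity=5):
  1. access V: MISS. Cache: [V(c=1)]
  2. access V: HIT, count now 2. Cache: [V(c=2)]
  3. access B: MISS. Cache: [B(c=1) V(c=2)]
  4. access B: HIT, count now 2. Cache: [V(c=2) B(c=2)]
  5. access S: MISS. Cache: [S(c=1) V(c=2) B(c=2)]
  6. access B: HIT, count now 3. Cache: [S(c=1) V(c=2) B(c=3)]
  7. access B: HIT, count now 4. Cache: [S(c=1) V(c=2) B(c=4)]
  8. access B: HIT, count now 5. Cache: [S(c=1) V(c=2) B(c=5)]
  9. access B: HIT, count now 6. Cache: [S(c=1) V(c=2) B(c=6)]
  10. access S: HIT, count now 2. Cache: [V(c=2) S(c=2) B(c=6)]
  11. access B: HIT, count now 7. Cache: [V(c=2) S(c=2) B(c=7)]
  12. access Y: MISS. Cache: [Y(c=1) V(c=2) S(c=2) B(c=7)]
  13. access L: MISS. Cache: [Y(c=1) L(c=1) V(c=2) S(c=2) B(c=7)]
  14. access S: HIT, count now 3. Cache: [Y(c=1) L(c=1) V(c=2) S(c=3) B(c=7)]
  15. access V: HIT, count now 3. Cache: [Y(c=1) L(c=1) S(c=3) V(c=3) B(c=7)]
  16. access B: HIT, count now 8. Cache: [Y(c=1) L(c=1) S(c=3) V(c=3) B(c=8)]
  17. access Y: HIT, count now 2. Cache: [L(c=1) Y(c=2) S(c=3) V(c=3) B(c=8)]
  18. access V: HIT, count now 4. Cache: [L(c=1) Y(c=2) S(c=3) V(c=4) B(c=8)]
  19. access L: HIT, count now 2. Cache: [Y(c=2) L(c=2) S(c=3) V(c=4) B(c=8)]
  20. access B: HIT, count now 9. Cache: [Y(c=2) L(c=2) S(c=3) V(c=4) B(c=9)]
  21. access L: HIT, count now 3. Cache: [Y(c=2) S(c=3) L(c=3) V(c=4) B(c=9)]
  22. access S: HIT, count now 4. Cache: [Y(c=2) L(c=3) V(c=4) S(c=4) B(c=9)]
  23. access S: HIT, count now 5. Cache: [Y(c=2) L(c=3) V(c=4) S(c=5) B(c=9)]
  24. access S: HIT, count now 6. Cache: [Y(c=2) L(c=3) V(c=4) S(c=6) B(c=9)]
  25. access J: MISS, evict Y(c=2). Cache: [J(c=1) L(c=3) V(c=4) S(c=6) B(c=9)]
Total: 19 hits, 6 misses, 1 evictions

Hit rate = 19/25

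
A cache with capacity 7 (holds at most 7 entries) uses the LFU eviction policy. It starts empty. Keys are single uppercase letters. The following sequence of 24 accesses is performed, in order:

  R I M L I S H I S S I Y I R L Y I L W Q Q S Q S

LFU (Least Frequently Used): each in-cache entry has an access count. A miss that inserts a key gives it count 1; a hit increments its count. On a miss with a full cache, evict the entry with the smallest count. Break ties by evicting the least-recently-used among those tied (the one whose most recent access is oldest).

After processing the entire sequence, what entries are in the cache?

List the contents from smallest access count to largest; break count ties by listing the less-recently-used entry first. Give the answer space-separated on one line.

LFU simulation (capacity=7):
  1. access R: MISS. Cache: [R(c=1)]
  2. access I: MISS. Cache: [R(c=1) I(c=1)]
  3. access M: MISS. Cache: [R(c=1) I(c=1) M(c=1)]
  4. access L: MISS. Cache: [R(c=1) I(c=1) M(c=1) L(c=1)]
  5. access I: HIT, count now 2. Cache: [R(c=1) M(c=1) L(c=1) I(c=2)]
  6. access S: MISS. Cache: [R(c=1) M(c=1) L(c=1) S(c=1) I(c=2)]
  7. access H: MISS. Cache: [R(c=1) M(c=1) L(c=1) S(c=1) H(c=1) I(c=2)]
  8. access I: HIT, count now 3. Cache: [R(c=1) M(c=1) L(c=1) S(c=1) H(c=1) I(c=3)]
  9. access S: HIT, count now 2. Cache: [R(c=1) M(c=1) L(c=1) H(c=1) S(c=2) I(c=3)]
  10. access S: HIT, count now 3. Cache: [R(c=1) M(c=1) L(c=1) H(c=1) I(c=3) S(c=3)]
  11. access I: HIT, count now 4. Cache: [R(c=1) M(c=1) L(c=1) H(c=1) S(c=3) I(c=4)]
  12. access Y: MISS. Cache: [R(c=1) M(c=1) L(c=1) H(c=1) Y(c=1) S(c=3) I(c=4)]
  13. access I: HIT, count now 5. Cache: [R(c=1) M(c=1) L(c=1) H(c=1) Y(c=1) S(c=3) I(c=5)]
  14. access R: HIT, count now 2. Cache: [M(c=1) L(c=1) H(c=1) Y(c=1) R(c=2) S(c=3) I(c=5)]
  15. access L: HIT, count now 2. Cache: [M(c=1) H(c=1) Y(c=1) R(c=2) L(c=2) S(c=3) I(c=5)]
  16. access Y: HIT, count now 2. Cache: [M(c=1) H(c=1) R(c=2) L(c=2) Y(c=2) S(c=3) I(c=5)]
  17. access I: HIT, count now 6. Cache: [M(c=1) H(c=1) R(c=2) L(c=2) Y(c=2) S(c=3) I(c=6)]
  18. access L: HIT, count now 3. Cache: [M(c=1) H(c=1) R(c=2) Y(c=2) S(c=3) L(c=3) I(c=6)]
  19. access W: MISS, evict M(c=1). Cache: [H(c=1) W(c=1) R(c=2) Y(c=2) S(c=3) L(c=3) I(c=6)]
  20. access Q: MISS, evict H(c=1). Cache: [W(c=1) Q(c=1) R(c=2) Y(c=2) S(c=3) L(c=3) I(c=6)]
  21. access Q: HIT, count now 2. Cache: [W(c=1) R(c=2) Y(c=2) Q(c=2) S(c=3) L(c=3) I(c=6)]
  22. access S: HIT, count now 4. Cache: [W(c=1) R(c=2) Y(c=2) Q(c=2) L(c=3) S(c=4) I(c=6)]
  23. access Q: HIT, count now 3. Cache: [W(c=1) R(c=2) Y(c=2) L(c=3) Q(c=3) S(c=4) I(c=6)]
  24. access S: HIT, count now 5. Cache: [W(c=1) R(c=2) Y(c=2) L(c=3) Q(c=3) S(c=5) I(c=6)]
Total: 15 hits, 9 misses, 2 evictions

Answer: W R Y L Q S I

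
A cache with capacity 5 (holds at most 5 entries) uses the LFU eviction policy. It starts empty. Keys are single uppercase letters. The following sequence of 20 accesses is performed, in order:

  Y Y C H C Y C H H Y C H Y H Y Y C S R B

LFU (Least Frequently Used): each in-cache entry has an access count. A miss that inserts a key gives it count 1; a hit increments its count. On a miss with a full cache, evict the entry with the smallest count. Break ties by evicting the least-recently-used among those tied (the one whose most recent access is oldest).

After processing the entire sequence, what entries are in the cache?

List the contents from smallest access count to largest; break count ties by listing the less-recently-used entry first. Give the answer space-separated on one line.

LFU simulation (capacity=5):
  1. access Y: MISS. Cache: [Y(c=1)]
  2. access Y: HIT, count now 2. Cache: [Y(c=2)]
  3. access C: MISS. Cache: [C(c=1) Y(c=2)]
  4. access H: MISS. Cache: [C(c=1) H(c=1) Y(c=2)]
  5. access C: HIT, count now 2. Cache: [H(c=1) Y(c=2) C(c=2)]
  6. access Y: HIT, count now 3. Cache: [H(c=1) C(c=2) Y(c=3)]
  7. access C: HIT, count now 3. Cache: [H(c=1) Y(c=3) C(c=3)]
  8. access H: HIT, count now 2. Cache: [H(c=2) Y(c=3) C(c=3)]
  9. access H: HIT, count now 3. Cache: [Y(c=3) C(c=3) H(c=3)]
  10. access Y: HIT, count now 4. Cache: [C(c=3) H(c=3) Y(c=4)]
  11. access C: HIT, count now 4. Cache: [H(c=3) Y(c=4) C(c=4)]
  12. access H: HIT, count now 4. Cache: [Y(c=4) C(c=4) H(c=4)]
  13. access Y: HIT, count now 5. Cache: [C(c=4) H(c=4) Y(c=5)]
  14. access H: HIT, count now 5. Cache: [C(c=4) Y(c=5) H(c=5)]
  15. access Y: HIT, count now 6. Cache: [C(c=4) H(c=5) Y(c=6)]
  16. access Y: HIT, count now 7. Cache: [C(c=4) H(c=5) Y(c=7)]
  17. access C: HIT, count now 5. Cache: [H(c=5) C(c=5) Y(c=7)]
  18. access S: MISS. Cache: [S(c=1) H(c=5) C(c=5) Y(c=7)]
  19. access R: MISS. Cache: [S(c=1) R(c=1) H(c=5) C(c=5) Y(c=7)]
  20. access B: MISS, evict S(c=1). Cache: [R(c=1) B(c=1) H(c=5) C(c=5) Y(c=7)]
Total: 14 hits, 6 misses, 1 evictions

Answer: R B H C Y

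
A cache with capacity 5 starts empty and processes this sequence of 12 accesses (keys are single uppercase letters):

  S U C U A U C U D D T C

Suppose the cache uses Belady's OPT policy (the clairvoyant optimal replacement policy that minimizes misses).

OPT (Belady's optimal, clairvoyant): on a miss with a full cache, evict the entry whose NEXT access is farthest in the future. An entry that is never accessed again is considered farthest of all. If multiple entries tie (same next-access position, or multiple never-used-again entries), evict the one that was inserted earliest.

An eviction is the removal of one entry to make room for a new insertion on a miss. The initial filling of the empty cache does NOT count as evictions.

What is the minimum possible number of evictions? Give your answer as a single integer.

Answer: 1

Derivation:
OPT (Belady) simulation (capacity=5):
  1. access S: MISS. Cache: [S]
  2. access U: MISS. Cache: [S U]
  3. access C: MISS. Cache: [S U C]
  4. access U: HIT. Next use of U: step 6. Cache: [S U C]
  5. access A: MISS. Cache: [S U C A]
  6. access U: HIT. Next use of U: step 8. Cache: [S U C A]
  7. access C: HIT. Next use of C: step 12. Cache: [S U C A]
  8. access U: HIT. Next use of U: never. Cache: [S U C A]
  9. access D: MISS. Cache: [S U C A D]
  10. access D: HIT. Next use of D: never. Cache: [S U C A D]
  11. access T: MISS, evict S (next use: never). Cache: [U C A D T]
  12. access C: HIT. Next use of C: never. Cache: [U C A D T]
Total: 6 hits, 6 misses, 1 evictions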